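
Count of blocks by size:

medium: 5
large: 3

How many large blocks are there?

3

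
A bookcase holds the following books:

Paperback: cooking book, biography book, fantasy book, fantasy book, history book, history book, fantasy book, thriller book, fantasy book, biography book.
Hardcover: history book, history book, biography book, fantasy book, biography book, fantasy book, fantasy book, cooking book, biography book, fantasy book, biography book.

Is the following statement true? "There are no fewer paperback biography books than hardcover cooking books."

There are 2 paperback biography books.
There is 1 hardcover cooking book.
The claim requires 2 ≥ 1, which holds.

True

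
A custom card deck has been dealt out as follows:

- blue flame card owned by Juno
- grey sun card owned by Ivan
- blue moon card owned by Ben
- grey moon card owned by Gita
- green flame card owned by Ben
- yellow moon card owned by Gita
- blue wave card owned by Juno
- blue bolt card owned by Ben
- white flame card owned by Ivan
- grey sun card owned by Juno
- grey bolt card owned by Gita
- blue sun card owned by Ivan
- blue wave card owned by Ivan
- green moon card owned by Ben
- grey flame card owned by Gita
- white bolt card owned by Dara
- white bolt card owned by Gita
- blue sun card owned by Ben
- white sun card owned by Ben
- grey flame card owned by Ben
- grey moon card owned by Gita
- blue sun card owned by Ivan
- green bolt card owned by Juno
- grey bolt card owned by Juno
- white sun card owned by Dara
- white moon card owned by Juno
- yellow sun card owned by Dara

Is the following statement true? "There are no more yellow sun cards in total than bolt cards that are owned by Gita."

|yellow sun cards| = 1.
|bolt cards owned by Gita| = 2.
The claim requires 1 ≤ 2, which holds.

True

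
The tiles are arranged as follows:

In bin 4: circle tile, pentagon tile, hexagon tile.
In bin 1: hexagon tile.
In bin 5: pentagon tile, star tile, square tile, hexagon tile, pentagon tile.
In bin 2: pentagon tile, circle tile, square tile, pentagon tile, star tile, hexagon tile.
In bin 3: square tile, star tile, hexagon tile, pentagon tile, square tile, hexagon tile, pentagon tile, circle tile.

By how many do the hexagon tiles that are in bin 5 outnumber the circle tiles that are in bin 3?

0

hexagon tiles in bin 5: 1.
circle tiles in bin 3: 1.
1 − 1 = 0.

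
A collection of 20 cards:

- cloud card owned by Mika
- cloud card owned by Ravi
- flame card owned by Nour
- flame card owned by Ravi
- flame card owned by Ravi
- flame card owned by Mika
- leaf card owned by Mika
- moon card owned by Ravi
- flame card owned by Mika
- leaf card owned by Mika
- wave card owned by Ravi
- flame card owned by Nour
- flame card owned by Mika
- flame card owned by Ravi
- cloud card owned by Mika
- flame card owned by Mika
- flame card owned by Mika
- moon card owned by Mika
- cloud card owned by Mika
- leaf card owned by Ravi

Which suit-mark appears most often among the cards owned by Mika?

flame

Counts by suit-mark (restricted to cards owned by Mika): flame 5, cloud 3, leaf 2, moon 1.
The maximum is 5, held uniquely by flame.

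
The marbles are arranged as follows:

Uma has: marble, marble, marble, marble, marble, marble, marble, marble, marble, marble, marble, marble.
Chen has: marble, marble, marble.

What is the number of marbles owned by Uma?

12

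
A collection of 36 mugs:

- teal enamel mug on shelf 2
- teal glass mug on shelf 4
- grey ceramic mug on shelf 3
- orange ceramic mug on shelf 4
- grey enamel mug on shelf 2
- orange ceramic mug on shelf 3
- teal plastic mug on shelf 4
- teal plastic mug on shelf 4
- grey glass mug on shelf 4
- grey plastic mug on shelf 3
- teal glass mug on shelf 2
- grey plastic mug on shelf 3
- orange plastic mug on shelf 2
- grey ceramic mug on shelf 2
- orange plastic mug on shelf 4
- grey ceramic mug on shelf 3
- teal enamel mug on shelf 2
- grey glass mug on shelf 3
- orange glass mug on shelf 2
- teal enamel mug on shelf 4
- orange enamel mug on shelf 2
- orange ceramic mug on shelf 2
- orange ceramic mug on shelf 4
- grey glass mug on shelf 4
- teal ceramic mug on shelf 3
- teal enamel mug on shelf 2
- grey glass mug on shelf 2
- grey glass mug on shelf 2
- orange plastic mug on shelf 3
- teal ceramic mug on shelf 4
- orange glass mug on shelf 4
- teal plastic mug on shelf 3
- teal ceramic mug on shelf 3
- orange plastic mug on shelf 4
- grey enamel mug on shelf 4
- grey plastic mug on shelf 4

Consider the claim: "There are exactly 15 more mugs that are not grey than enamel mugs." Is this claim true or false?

There are 23 mugs that are not grey.
There are 7 enamel mugs.
The claim requires 23 − 7 (= 16) to equal 15, which does not hold.

False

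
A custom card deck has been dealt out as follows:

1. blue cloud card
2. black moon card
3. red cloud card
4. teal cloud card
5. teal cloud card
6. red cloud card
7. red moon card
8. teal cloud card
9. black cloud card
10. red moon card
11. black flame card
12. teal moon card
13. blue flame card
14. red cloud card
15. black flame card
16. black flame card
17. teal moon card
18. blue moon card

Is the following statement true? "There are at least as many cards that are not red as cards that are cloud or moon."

False

cards that are not red: 13.
cards that are cloud or moon: 14.
The claim requires 13 ≥ 14, which does not hold.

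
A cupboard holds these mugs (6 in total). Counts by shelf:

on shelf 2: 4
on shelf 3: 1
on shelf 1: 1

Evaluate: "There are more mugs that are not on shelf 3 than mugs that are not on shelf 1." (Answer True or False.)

False

mugs that are not on shelf 3: 5.
mugs that are not on shelf 1: 5.
The claim requires 5 > 5, which does not hold.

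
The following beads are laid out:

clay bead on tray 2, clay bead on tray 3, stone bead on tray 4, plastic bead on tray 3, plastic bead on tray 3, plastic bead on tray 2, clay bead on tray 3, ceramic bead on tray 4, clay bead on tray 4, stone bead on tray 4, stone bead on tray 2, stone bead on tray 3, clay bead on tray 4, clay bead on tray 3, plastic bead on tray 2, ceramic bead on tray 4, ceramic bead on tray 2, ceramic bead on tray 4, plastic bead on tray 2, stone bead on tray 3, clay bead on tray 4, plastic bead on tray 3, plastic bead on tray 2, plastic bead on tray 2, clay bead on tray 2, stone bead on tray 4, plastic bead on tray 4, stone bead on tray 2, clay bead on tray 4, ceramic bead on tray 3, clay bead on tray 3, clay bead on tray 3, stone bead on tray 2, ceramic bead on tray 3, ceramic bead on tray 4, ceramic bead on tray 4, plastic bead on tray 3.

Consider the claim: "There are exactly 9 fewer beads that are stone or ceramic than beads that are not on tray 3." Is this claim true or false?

False

|beads that are stone or ceramic| = 16.
|beads that are not on tray 3| = 24.
The claim requires 24 − 16 (= 8) to equal 9, which does not hold.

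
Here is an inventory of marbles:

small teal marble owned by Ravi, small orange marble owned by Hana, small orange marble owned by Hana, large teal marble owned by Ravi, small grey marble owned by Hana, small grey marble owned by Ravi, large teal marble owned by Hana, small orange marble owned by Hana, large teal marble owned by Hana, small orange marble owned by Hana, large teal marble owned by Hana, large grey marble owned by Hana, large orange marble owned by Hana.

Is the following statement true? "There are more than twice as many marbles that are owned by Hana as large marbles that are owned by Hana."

|marbles owned by Hana| = 10.
|large marbles owned by Hana| = 5.
The claim requires 10 > 2 × 5 = 10, which does not hold.

False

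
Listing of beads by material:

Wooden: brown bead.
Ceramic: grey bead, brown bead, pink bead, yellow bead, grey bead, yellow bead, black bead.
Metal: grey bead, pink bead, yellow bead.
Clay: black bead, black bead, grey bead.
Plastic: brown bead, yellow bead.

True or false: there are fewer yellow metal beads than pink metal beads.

False

|yellow metal beads| = 1.
|pink metal beads| = 1.
The claim requires 1 < 1, which does not hold.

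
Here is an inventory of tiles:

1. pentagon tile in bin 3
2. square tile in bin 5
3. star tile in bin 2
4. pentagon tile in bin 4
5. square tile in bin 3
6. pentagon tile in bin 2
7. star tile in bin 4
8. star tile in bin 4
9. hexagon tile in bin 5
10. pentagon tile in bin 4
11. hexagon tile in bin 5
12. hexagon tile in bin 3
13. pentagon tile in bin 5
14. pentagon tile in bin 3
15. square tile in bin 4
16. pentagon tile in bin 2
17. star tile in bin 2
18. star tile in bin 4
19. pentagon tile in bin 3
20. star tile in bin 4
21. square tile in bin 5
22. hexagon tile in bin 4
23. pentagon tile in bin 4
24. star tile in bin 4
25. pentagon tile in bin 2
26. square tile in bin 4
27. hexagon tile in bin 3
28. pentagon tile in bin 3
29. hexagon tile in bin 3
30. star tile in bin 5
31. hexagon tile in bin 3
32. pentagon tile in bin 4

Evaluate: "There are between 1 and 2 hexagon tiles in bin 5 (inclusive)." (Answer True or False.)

True

There are 2 hexagon tiles in bin 5.
The claim requires 1 ≤ 2 ≤ 2, which holds.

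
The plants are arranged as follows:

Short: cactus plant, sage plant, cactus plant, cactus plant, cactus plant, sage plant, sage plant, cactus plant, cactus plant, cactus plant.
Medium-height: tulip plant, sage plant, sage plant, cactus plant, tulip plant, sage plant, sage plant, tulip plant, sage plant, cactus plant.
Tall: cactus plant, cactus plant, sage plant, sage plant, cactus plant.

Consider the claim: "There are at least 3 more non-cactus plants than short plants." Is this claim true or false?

True

non-cactus plants: 13.
short plants: 10.
The claim requires 13 − 10 = 3 ≥ 3, which holds.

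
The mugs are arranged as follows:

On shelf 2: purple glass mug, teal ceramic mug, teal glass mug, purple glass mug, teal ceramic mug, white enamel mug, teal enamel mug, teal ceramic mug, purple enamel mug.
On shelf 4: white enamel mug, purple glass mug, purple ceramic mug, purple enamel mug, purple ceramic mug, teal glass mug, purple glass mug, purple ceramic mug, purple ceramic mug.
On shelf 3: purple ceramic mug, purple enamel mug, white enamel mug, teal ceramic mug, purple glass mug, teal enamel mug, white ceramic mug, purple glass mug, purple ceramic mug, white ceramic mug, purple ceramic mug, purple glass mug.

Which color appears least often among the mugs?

white

Counts by color: purple 17, teal 8, white 5.
The minimum is 5, held uniquely by white.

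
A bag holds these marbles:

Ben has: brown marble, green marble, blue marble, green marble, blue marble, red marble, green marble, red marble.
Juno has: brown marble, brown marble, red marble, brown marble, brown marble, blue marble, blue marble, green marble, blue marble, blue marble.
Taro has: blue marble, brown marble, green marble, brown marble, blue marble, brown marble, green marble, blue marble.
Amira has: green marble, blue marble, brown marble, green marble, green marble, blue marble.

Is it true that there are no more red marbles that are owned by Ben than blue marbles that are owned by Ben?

True

Count of red marbles owned by Ben: 2.
Count of blue marbles owned by Ben: 2.
The claim requires 2 ≤ 2, which holds.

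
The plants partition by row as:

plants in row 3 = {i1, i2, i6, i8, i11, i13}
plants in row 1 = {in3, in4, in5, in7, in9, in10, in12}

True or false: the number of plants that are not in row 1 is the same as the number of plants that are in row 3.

True

plants that are not in row 1: 6.
plants in row 3: 6.
The claim requires 6 = 6, which holds.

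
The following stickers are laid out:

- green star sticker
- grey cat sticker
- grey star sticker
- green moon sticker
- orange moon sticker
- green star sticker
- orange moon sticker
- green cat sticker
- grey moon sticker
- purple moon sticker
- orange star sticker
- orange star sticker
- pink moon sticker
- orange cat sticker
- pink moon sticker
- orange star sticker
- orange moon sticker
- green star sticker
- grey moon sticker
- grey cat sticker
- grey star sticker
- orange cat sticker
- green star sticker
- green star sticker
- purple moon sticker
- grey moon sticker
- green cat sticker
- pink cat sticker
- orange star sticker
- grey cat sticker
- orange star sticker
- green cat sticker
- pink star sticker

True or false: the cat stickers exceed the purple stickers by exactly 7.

True

There are 9 cat stickers.
There are 2 purple stickers.
The claim requires 9 − 2 (= 7) to equal 7, which holds.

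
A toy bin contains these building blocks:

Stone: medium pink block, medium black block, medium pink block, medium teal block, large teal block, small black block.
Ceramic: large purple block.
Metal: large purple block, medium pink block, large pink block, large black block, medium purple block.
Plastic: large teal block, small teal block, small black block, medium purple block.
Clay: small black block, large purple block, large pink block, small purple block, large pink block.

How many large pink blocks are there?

3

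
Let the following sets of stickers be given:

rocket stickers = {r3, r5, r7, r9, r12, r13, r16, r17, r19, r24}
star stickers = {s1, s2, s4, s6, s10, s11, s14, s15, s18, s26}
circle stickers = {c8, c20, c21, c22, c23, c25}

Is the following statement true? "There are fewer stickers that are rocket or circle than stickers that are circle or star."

False

|stickers that are rocket or circle| = 16.
|stickers that are circle or star| = 16.
The claim requires 16 < 16, which does not hold.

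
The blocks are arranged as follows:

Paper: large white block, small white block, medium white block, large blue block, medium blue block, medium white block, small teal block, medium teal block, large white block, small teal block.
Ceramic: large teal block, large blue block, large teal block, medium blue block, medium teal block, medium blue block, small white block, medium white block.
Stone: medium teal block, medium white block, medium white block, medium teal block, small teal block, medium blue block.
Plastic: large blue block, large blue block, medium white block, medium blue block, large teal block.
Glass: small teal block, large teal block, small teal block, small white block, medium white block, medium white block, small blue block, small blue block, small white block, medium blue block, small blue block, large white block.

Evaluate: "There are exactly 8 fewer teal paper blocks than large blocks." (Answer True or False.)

There are 3 teal paper blocks.
There are 11 large blocks.
The claim requires 11 − 3 (= 8) to equal 8, which holds.

True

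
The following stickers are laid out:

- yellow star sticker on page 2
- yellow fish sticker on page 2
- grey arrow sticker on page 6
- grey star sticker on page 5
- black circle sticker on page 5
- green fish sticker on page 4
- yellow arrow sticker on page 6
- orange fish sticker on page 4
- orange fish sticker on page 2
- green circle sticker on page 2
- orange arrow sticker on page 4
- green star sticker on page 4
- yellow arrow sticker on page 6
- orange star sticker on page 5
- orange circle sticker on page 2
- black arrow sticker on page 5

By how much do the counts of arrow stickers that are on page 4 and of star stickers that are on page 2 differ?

arrow stickers on page 4: 1. star stickers on page 2: 1.
|1 − 1| = 1 − 1 = 0.

0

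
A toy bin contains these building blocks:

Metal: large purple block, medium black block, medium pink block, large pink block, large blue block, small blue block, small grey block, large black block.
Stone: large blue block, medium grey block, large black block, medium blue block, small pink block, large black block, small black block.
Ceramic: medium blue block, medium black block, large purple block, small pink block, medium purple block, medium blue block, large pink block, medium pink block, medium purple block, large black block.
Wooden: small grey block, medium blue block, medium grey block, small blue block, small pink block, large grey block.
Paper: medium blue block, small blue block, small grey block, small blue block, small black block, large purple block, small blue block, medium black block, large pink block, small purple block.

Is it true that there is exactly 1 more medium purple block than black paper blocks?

False

There are 2 medium purple blocks.
There are 2 black paper blocks.
The claim requires 2 − 2 (= 0) to equal 1, which does not hold.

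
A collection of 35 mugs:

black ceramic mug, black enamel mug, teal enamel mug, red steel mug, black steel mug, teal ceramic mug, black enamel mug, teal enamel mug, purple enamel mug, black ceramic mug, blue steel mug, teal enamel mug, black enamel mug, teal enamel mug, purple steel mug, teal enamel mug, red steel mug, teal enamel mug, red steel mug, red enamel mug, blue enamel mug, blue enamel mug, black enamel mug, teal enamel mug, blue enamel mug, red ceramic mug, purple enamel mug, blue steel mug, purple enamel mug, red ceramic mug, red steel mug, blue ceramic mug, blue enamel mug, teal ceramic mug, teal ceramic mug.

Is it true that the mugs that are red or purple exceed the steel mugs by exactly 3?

mugs that are red or purple: 11.
steel mugs: 8.
The claim requires 11 − 8 (= 3) to equal 3, which holds.

True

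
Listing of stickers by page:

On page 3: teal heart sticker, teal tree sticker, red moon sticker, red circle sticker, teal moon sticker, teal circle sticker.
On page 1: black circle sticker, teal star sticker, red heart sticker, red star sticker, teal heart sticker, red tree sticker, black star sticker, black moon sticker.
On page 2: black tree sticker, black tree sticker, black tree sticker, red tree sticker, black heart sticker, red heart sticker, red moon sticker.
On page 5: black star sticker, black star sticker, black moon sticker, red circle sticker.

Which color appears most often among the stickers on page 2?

black

Counts by color (restricted to stickers on page 2): black 4, red 3.
The maximum is 4, held uniquely by black.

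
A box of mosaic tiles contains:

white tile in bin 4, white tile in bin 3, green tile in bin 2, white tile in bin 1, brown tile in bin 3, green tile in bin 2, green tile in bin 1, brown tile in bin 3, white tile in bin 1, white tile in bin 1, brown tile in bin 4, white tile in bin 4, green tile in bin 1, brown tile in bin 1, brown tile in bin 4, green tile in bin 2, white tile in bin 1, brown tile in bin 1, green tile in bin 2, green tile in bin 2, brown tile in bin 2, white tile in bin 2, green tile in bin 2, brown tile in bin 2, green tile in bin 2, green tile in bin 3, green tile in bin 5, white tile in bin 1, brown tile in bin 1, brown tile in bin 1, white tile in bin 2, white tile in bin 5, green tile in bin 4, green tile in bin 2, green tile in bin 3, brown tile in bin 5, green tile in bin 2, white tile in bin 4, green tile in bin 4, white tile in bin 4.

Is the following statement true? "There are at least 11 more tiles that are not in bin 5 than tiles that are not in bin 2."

False

There are 37 tiles that are not in bin 5.
There are 27 tiles that are not in bin 2.
The claim requires 37 − 27 = 10 ≥ 11, which does not hold.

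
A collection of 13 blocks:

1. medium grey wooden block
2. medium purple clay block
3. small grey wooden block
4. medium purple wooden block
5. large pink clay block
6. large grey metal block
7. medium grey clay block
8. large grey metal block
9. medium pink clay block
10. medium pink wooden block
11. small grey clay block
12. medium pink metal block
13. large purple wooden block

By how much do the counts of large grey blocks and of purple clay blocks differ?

1

large grey blocks: 2. purple clay blocks: 1.
|2 − 1| = 2 − 1 = 1.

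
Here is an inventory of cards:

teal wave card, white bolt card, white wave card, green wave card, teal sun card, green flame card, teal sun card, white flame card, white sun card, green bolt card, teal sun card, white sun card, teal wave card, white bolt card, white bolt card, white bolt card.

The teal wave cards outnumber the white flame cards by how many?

teal wave cards: 2.
white flame cards: 1.
2 − 1 = 1.

1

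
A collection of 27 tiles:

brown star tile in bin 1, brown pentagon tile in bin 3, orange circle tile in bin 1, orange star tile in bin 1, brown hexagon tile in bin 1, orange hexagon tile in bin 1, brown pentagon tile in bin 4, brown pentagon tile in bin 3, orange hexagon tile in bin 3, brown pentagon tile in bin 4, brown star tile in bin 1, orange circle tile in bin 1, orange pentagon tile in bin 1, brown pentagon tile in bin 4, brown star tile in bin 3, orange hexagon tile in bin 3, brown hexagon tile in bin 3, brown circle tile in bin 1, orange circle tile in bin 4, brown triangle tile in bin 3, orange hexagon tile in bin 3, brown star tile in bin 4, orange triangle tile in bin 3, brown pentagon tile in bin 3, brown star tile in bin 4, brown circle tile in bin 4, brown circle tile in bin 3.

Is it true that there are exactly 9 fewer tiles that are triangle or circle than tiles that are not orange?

True

There are 8 tiles that are triangle or circle.
There are 17 tiles that are not orange.
The claim requires 17 − 8 (= 9) to equal 9, which holds.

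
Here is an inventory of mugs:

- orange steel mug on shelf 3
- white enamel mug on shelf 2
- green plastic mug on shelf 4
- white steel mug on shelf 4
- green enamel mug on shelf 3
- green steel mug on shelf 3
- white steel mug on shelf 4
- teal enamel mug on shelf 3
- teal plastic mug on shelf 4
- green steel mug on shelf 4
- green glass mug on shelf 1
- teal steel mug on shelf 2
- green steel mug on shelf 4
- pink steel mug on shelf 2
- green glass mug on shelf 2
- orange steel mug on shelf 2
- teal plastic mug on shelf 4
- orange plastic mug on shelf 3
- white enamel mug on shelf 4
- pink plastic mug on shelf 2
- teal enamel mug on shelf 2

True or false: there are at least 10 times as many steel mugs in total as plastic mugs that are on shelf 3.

There are 9 steel mugs.
There is 1 plastic mug on shelf 3.
The claim requires 9 ≥ 10 × 1 = 10, which does not hold.

False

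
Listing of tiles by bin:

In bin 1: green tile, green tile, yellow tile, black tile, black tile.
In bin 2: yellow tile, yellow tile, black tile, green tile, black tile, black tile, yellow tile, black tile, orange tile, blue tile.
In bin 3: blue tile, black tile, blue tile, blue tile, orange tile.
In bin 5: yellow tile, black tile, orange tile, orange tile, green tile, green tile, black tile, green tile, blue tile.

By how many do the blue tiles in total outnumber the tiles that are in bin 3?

blue tiles: 5.
tiles in bin 3: 5.
5 − 5 = 0.

0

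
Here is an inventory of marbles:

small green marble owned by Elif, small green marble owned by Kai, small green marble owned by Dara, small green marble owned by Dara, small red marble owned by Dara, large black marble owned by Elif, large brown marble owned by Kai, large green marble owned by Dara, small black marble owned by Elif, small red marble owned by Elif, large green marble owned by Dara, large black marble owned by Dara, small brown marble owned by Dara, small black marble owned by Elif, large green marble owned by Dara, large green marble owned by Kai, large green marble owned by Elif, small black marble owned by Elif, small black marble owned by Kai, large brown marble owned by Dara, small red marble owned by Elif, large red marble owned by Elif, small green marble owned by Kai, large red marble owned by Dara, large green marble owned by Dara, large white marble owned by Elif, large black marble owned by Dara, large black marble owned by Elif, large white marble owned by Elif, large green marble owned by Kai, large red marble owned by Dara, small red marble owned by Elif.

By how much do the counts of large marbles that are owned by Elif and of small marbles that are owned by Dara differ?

2

large marbles owned by Elif: 6. small marbles owned by Dara: 4.
|6 − 4| = 6 − 4 = 2.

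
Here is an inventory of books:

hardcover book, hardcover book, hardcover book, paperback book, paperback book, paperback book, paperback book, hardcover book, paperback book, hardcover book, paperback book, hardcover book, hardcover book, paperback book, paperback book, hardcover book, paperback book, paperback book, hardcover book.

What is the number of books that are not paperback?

9

Total books: 19; with the excluded value: 10; remaining 19 − 10 = 9.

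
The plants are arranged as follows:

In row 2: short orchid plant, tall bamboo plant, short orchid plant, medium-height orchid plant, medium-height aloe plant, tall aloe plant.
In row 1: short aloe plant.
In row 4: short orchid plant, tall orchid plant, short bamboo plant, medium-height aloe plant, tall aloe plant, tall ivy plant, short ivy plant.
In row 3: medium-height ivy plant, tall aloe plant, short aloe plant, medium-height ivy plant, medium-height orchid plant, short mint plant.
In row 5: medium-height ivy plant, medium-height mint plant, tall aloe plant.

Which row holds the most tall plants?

Counts by row (restricted to tall plants): row 4→3, row 2→2, row 5→1, row 3→1, row 1→0.
The maximum is 3, held uniquely by row 4.

row 4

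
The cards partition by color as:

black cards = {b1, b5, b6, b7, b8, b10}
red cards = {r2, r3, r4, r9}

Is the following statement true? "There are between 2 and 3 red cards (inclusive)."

False

red cards: 4.
The claim requires 2 ≤ 4 ≤ 3, which does not hold.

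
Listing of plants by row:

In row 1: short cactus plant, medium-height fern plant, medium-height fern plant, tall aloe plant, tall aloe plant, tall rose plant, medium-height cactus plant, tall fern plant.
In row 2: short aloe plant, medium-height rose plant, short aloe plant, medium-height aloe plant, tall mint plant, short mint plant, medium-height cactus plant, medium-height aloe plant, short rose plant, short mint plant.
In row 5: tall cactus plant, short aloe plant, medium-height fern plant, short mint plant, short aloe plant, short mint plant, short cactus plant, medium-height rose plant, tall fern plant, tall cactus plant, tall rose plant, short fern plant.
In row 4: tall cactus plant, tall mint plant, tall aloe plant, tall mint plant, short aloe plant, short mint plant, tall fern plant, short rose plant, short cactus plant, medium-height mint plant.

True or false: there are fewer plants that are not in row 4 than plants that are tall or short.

plants that are not in row 4: 30.
plants that are tall or short: 30.
The claim requires 30 < 30, which does not hold.

False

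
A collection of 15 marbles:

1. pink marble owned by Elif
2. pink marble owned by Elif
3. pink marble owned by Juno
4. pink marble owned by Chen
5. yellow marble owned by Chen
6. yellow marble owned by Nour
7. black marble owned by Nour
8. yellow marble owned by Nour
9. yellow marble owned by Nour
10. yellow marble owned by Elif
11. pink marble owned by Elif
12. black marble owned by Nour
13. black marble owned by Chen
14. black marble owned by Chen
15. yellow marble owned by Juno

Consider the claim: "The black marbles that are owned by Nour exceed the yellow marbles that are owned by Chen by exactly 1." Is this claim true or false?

True

black marbles owned by Nour: 2.
yellow marbles owned by Chen: 1.
The claim requires 2 − 1 (= 1) to equal 1, which holds.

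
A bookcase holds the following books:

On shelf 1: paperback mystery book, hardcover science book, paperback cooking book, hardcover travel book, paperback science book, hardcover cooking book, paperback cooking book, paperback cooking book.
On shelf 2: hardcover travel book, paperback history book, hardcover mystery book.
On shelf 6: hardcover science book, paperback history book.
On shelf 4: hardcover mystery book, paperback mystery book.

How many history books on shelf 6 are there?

1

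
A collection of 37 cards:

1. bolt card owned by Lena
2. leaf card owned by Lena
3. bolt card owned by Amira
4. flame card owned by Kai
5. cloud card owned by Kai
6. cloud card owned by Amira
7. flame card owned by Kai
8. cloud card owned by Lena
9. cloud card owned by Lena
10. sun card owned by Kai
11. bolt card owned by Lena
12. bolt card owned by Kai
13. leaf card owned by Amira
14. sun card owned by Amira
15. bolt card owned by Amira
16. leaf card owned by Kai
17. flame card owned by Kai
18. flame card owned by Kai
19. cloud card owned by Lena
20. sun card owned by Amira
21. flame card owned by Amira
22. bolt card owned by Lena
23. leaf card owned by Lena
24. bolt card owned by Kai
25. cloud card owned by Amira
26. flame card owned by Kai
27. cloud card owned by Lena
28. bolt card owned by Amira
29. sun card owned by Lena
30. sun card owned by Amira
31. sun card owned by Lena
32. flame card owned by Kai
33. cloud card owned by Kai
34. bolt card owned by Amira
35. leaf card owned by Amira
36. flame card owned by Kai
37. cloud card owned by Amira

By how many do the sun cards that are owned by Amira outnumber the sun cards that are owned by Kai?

sun cards owned by Amira: 3.
sun cards owned by Kai: 1.
3 − 1 = 2.

2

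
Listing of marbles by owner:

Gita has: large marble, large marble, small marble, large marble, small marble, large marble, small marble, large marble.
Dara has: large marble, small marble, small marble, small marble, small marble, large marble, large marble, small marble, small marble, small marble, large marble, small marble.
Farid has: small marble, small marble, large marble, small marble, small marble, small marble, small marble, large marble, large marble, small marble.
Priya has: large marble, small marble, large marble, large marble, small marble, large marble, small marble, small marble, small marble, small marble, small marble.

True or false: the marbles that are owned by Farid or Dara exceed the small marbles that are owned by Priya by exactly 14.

False

|marbles owned by Farid or Dara| = 22.
|small marbles owned by Priya| = 7.
The claim requires 22 − 7 (= 15) to equal 14, which does not hold.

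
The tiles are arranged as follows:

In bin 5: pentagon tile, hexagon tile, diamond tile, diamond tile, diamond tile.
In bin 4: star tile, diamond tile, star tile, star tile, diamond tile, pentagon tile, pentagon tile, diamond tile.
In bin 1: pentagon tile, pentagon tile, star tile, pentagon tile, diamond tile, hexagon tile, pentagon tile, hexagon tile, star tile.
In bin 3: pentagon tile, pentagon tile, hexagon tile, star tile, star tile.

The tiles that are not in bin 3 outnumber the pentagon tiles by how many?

13

tiles that are not in bin 3: 22.
pentagon tiles: 9.
22 − 9 = 13.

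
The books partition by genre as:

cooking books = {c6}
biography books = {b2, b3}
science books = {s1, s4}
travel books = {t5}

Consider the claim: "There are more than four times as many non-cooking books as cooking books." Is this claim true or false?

True

non-cooking books: 5.
cooking books: 1.
The claim requires 5 > 4 × 1 = 4, which holds.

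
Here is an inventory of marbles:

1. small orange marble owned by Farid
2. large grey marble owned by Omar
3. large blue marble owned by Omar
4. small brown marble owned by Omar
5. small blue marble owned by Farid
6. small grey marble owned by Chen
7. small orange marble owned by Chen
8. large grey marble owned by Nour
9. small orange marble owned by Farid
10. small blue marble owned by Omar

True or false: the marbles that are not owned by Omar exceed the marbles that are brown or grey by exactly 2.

True

|marbles that are not owned by Omar| = 6.
|marbles that are brown or grey| = 4.
The claim requires 6 − 4 (= 2) to equal 2, which holds.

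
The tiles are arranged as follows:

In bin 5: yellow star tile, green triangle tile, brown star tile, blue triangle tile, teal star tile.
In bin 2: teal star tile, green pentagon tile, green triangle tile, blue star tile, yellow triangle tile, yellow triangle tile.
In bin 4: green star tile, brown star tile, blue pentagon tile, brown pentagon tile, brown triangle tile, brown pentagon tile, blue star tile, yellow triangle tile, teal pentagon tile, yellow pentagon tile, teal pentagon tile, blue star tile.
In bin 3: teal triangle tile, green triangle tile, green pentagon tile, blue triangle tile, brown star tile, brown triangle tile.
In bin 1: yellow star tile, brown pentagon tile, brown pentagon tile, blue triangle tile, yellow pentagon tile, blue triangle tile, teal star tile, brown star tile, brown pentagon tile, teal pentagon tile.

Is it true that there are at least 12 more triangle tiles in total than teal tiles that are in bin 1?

triangle tiles: 13.
teal tiles in bin 1: 2.
The claim requires 13 − 2 = 11 ≥ 12, which does not hold.

False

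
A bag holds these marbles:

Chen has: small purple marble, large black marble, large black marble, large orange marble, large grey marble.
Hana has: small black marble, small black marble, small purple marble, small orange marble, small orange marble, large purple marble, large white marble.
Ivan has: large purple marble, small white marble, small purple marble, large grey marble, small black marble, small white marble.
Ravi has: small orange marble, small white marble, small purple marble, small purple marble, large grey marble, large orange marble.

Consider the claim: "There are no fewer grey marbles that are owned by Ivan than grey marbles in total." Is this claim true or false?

|grey marbles owned by Ivan| = 1.
|grey marbles| = 3.
The claim requires 1 ≥ 3, which does not hold.

False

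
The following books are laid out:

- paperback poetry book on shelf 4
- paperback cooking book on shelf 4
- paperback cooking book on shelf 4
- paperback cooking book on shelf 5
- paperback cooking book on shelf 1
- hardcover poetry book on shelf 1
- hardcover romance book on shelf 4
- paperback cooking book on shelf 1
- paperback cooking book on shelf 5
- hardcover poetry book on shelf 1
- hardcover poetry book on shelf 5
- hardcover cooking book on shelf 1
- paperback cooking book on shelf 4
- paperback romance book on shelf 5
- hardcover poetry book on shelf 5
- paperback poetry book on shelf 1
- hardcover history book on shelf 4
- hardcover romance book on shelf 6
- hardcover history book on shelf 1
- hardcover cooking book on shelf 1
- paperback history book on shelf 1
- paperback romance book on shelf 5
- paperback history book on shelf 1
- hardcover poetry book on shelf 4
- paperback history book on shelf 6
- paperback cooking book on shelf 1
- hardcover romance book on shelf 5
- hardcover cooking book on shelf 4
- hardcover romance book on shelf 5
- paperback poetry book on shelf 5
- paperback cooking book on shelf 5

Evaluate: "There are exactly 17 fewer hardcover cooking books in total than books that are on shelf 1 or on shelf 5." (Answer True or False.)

|hardcover cooking books| = 3.
|books on shelf 1 or on shelf 5| = 21.
The claim requires 21 − 3 (= 18) to equal 17, which does not hold.

False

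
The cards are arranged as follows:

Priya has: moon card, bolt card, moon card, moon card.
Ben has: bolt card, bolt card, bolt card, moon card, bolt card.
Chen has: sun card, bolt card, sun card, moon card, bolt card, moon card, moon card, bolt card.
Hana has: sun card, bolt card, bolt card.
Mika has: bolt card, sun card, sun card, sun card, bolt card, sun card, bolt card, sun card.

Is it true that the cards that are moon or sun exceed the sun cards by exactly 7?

|cards that are moon or sun| = 15.
|sun cards| = 8.
The claim requires 15 − 8 (= 7) to equal 7, which holds.

True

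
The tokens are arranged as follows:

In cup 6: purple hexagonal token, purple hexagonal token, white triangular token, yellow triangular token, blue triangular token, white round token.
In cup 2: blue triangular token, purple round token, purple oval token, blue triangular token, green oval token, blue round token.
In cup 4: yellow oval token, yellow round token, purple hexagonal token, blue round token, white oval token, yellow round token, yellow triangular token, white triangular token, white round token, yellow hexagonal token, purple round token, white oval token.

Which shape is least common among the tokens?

Counts by shape: round 8, triangular 7, oval 5, hexagonal 4.
The minimum is 4, held uniquely by hexagonal.

hexagonal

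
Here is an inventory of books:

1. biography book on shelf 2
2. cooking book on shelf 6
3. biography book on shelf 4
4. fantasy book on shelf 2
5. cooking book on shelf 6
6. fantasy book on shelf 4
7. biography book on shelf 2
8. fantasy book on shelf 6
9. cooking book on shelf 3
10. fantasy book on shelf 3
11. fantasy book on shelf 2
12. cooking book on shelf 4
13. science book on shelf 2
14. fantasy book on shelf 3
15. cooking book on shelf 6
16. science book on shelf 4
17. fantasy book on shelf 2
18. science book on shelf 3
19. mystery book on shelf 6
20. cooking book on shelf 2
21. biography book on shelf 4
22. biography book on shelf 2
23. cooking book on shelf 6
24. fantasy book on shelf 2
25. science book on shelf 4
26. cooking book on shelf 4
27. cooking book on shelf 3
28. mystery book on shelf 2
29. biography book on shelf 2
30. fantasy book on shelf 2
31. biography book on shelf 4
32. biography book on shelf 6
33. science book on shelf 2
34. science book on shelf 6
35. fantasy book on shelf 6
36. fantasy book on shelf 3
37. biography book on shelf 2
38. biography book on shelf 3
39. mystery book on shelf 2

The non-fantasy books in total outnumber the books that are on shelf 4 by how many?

non-fantasy books: 28.
books on shelf 4: 8.
28 − 8 = 20.

20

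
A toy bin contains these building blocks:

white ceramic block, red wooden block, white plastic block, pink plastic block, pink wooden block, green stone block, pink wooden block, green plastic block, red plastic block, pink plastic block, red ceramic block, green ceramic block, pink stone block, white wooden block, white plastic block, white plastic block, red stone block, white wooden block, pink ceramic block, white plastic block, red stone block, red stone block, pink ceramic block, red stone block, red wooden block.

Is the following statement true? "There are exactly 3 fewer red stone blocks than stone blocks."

There are 4 red stone blocks.
There are 6 stone blocks.
The claim requires 6 − 4 (= 2) to equal 3, which does not hold.

False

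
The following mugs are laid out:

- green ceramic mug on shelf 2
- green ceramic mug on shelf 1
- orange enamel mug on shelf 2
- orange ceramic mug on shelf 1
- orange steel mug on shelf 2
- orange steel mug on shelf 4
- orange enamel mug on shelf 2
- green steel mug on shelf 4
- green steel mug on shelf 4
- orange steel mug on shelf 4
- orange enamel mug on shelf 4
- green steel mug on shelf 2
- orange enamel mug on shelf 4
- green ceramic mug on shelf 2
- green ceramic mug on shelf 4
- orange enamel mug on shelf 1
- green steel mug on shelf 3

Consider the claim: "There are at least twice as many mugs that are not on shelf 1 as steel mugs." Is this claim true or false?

True

mugs that are not on shelf 1: 14.
steel mugs: 7.
The claim requires 14 ≥ 2 × 7 = 14, which holds.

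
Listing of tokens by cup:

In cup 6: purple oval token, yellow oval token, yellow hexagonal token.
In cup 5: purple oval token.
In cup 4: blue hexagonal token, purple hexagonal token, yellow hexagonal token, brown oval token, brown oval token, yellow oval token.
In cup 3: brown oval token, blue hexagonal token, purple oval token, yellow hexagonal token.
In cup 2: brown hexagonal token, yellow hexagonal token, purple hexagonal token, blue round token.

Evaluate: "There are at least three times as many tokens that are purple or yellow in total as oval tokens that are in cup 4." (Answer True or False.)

True

|tokens that are purple or yellow| = 11.
|oval tokens in cup 4| = 3.
The claim requires 11 ≥ 3 × 3 = 9, which holds.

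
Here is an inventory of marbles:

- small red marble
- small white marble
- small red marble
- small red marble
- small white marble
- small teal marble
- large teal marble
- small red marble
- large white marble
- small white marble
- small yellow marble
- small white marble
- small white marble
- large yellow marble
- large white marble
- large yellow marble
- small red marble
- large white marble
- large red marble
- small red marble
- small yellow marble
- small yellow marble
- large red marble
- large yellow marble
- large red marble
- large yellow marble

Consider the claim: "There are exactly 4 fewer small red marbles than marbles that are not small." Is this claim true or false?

There are 6 small red marbles.
There are 11 marbles that are not small.
The claim requires 11 − 6 (= 5) to equal 4, which does not hold.

False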